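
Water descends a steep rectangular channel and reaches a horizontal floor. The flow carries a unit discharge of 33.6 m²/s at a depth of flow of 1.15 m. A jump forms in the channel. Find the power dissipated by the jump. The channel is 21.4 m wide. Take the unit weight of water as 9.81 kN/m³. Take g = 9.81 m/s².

P = 217001 kW

V₁ = q/y₁ = 33.6/1.15 = 29.2 m/s. Fr₁ = V₁/√(g·y₁) = 29.2/√(9.81×1.15) = 8.70.
By Bélanger, y₂/y₁ = ½[√(1 + 8Fr₁²) − 1] = ½[√606.3 − 1] = 11.8.
y₂ = 11.8 × 1.15 = 13.6 m.
Head loss: ΔE = (y₂ − y₁)³/(4y₁y₂) = (13.6 − 1.15)³/(4×1.15×13.6) = 1922/62.5 = 30.8 m.
Q = q·b = 33.6 × 21.4 = 719 m³/s. P = γ·Q·ΔE = 9.81 × 719 × 30.8 = 217001 kW.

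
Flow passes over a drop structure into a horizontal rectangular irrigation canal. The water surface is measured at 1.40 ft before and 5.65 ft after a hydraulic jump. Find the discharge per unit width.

q = 30.0 ft²/s

For a rectangular channel the momentum equation gives q² = ½·g·y₁·y₂·(y₁ + y₂) = ½×32.2×1.40×5.65×7.05 = 898.
q = √898 = 30.0 ft²/s.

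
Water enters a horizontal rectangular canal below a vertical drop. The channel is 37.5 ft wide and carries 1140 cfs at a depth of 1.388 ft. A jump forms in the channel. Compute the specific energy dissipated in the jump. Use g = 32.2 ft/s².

ΔE = 2.632 ft

q = Q/b = 1140/37.5 = 30.40 ft²/s; V₁ = q/y₁ = 21.90 ft/s. Fr₁ = V₁/√(g·y₁) = 3.276.
Sequent-depth ratio: y₂/y₁ = ½[√(1 + 8Fr₁²) − 1] = ½[√86.864 − 1] = 4.160.
y₂ = 4.160 × 1.388 = 5.774 ft.
V₂ = q/y₂ = 30.40/5.774 = 5.265 ft/s. E₁ = y₁ + V₁²/2g = 8.837 ft; E₂ = y₂ + V₂²/2g = 6.205 ft. ΔE = E₁ − E₂ = 2.632 ft.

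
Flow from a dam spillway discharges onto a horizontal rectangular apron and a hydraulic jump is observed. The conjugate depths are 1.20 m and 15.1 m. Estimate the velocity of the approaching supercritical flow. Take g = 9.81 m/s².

V₁ = 31.7 m/s

For a rectangular channel the momentum equation gives q² = ½·g·y₁·y₂·(y₁ + y₂) = ½×9.81×1.20×15.1×16.3 = 1449.
q = √1449 = 38.1 m²/s.
V₁ = q/y₁ = 38.1/1.20 = 31.7 m/s.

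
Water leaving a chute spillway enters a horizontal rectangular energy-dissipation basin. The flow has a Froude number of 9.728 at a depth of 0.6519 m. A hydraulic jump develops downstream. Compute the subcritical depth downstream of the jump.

y₂ = 8.648 m

Fr₁ = 9.728 (given).
From the momentum equation for a rectangular channel, y₂/y₁ = ½[√(1 + 8Fr₁²) − 1] = ½[√758.07 − 1] = 13.27.
y₂ = 13.27 × 0.6519 = 8.648 m.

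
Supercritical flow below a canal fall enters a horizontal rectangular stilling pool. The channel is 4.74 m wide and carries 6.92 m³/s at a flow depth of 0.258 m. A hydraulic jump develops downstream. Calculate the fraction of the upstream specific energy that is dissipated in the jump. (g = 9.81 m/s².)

ΔE/E₁ = 0.337 (33.7%)

q = Q/b = 6.92/4.74 = 1.46 m²/s; V₁ = q/y₁ = 5.66 m/s. Fr₁ = V₁/√(g·y₁) = 3.56.
Bélanger equation: y₂/y₁ = ½[√(1 + 8Fr₁²) − 1] = ½[√102.2 − 1] = 4.55.
y₂ = 4.55 × 0.258 = 1.18 m.
E₁ = y₁ + V₁²/2g = 1.89 m. ΔE = (y₂ − y₁)³/(4y₁y₂) = 0.636 m. ΔE/E₁ = 0.636/1.89 = 0.337.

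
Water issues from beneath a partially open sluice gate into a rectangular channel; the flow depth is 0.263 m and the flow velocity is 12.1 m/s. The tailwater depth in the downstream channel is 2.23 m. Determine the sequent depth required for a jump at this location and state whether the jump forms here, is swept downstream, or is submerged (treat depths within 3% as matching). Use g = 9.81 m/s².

Fr₁ = V₁/√(g·y₁) = 12.1/√(9.81×0.263) = 7.53.
From the momentum equation for a rectangular channel, y₂/y₁ = ½[√(1 + 8Fr₁²) − 1] = ½[√455.0 − 1] = 10.2.
y₂ = 10.2 × 0.263 = 2.67 m.
Tailwater y_tw = 2.23 m: y_tw < y₂, so the jump is swept downstream.

y₂ = 2.67 m; the jump is swept downstream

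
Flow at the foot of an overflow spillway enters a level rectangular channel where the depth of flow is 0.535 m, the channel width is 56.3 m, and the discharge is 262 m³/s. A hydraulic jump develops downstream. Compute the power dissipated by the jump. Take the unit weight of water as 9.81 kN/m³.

q = Q/b = 262/56.3 = 4.65 m²/s; V₁ = q/y₁ = 8.70 m/s. Fr₁ = V₁/√(g·y₁) = 3.80.
By Bélanger, y₂/y₁ = ½[√(1 + 8Fr₁²) − 1] = ½[√116.3 − 1] = 4.89.
y₂ = 4.89 × 0.535 = 2.62 m.
Head loss: ΔE = (y₂ − y₁)³/(4y₁y₂) = (2.62 − 0.535)³/(4×0.535×2.62) = 9.03/5.60 = 1.61 m.
P = γ·Q·ΔE = 9.81 × 262 × 1.61 = 4145 kW.

P = 4145 kW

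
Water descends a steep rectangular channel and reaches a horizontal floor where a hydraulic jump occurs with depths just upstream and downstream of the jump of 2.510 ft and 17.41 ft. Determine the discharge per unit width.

q = 118.4 ft²/s

For a rectangular channel the momentum equation gives q² = ½·g·y₁·y₂·(y₁ + y₂) = ½×32.2×2.510×17.41×19.92 = 14015.
q = √14015 = 118.4 ft²/s.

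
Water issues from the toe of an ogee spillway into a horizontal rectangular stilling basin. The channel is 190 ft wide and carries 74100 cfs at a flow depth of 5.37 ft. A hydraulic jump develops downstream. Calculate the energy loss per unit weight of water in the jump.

ΔE = 46.4 ft

q = Q/b = 74100/190 = 390 ft²/s; V₁ = q/y₁ = 72.6 ft/s. Fr₁ = V₁/√(g·y₁) = 5.52.
Bélanger equation: y₂/y₁ = ½[√(1 + 8Fr₁²) − 1] = ½[√245.0 − 1] = 7.33.
y₂ = 7.33 × 5.37 = 39.3 ft.
Head loss: ΔE = (y₂ − y₁)³/(4y₁y₂) = (39.3 − 5.37)³/(4×5.37×39.3) = 39215/845 = 46.4 ft.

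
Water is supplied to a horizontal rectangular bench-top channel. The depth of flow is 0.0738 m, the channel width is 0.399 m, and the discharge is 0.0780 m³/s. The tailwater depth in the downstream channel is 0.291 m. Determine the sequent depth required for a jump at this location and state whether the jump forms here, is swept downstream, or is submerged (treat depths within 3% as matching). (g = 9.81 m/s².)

y₂ = 0.290 m; the jump forms here

q = Q/b = 0.0780/0.399 = 0.195 m²/s; V₁ = q/y₁ = 2.65 m/s. Fr₁ = V₁/√(g·y₁) = 3.11.
Bélanger equation: y₂/y₁ = ½[√(1 + 8Fr₁²) − 1] = ½[√78.53 − 1] = 3.93.
y₂ = 3.93 × 0.0738 = 0.290 m.
Tailwater y_tw = 0.291 m: y_tw ≈ y₂, so the jump forms here.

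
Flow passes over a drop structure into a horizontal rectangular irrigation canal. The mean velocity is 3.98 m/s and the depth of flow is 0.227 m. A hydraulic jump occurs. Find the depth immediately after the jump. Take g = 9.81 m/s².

y₂ = 0.750 m

Fr₁ = V₁/√(g·y₁) = 3.98/√(9.81×0.227) = 2.67.
From the momentum equation for a rectangular channel, y₂/y₁ = ½[√(1 + 8Fr₁²) − 1] = ½[√57.91 − 1] = 3.30.
y₂ = 3.30 × 0.227 = 0.750 m.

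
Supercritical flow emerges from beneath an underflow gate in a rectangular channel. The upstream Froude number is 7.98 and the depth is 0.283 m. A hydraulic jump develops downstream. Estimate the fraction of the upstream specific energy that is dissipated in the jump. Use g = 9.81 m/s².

Fr₁ = 7.98 (given).
Bélanger equation: y₂/y₁ = ½[√(1 + 8Fr₁²) − 1] = ½[√510.4 − 1] = 10.8.
y₂ = 10.8 × 0.283 = 3.06 m.
E₁ = y₁(1 + Fr₁²/2) = 0.283×(1 + 7.98²/2) = 9.29 m. ΔE = (y₂ − y₁)³/(4y₁y₂) = 6.16 m. ΔE/E₁ = 6.16/9.29 = 0.663.

ΔE/E₁ = 0.663 (66.3%)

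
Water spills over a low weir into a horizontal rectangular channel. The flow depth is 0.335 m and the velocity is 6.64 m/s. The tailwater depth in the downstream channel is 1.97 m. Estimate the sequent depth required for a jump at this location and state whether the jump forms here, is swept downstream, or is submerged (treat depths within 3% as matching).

Fr₁ = V₁/√(g·y₁) = 6.64/√(9.81×0.335) = 3.66.
By Bélanger, y₂/y₁ = ½[√(1 + 8Fr₁²) − 1] = ½[√108.3 − 1] = 4.70.
y₂ = 4.70 × 0.335 = 1.58 m.
Tailwater y_tw = 1.97 m: y_tw > y₂, so the jump is submerged.

y₂ = 1.58 m; the jump is submerged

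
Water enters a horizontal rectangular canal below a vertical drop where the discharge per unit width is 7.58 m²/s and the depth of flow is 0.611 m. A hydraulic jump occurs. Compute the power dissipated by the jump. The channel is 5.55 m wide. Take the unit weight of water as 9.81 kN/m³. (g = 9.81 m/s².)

P = 1732 kW

V₁ = q/y₁ = 7.58/0.611 = 12.4 m/s. Fr₁ = V₁/√(g·y₁) = 12.4/√(9.81×0.611) = 5.07.
By Bélanger, y₂/y₁ = ½[√(1 + 8Fr₁²) − 1] = ½[√206.4 − 1] = 6.68.
y₂ = 6.68 × 0.611 = 4.08 m.
Head loss: ΔE = (y₂ − y₁)³/(4y₁y₂) = (4.08 − 0.611)³/(4×0.611×4.08) = 41.9/9.98 = 4.20 m.
Q = q·b = 7.58 × 5.55 = 42.1 m³/s. P = γ·Q·ΔE = 9.81 × 42.1 × 4.20 = 1732 kW.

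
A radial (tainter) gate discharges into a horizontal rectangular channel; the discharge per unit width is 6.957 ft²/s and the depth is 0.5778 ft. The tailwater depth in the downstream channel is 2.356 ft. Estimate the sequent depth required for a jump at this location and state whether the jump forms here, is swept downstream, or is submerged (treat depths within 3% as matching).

V₁ = q/y₁ = 6.957/0.5778 = 12.04 ft/s. Fr₁ = V₁/√(g·y₁) = 12.04/√(32.2×0.5778) = 2.791.
From the momentum equation for a rectangular channel, y₂/y₁ = ½[√(1 + 8Fr₁²) − 1] = ½[√63.337 − 1] = 3.479.
y₂ = 3.479 × 0.5778 = 2.010 ft.
Tailwater y_tw = 2.356 ft: y_tw > y₂, so the jump is submerged.

y₂ = 2.010 ft; the jump is submerged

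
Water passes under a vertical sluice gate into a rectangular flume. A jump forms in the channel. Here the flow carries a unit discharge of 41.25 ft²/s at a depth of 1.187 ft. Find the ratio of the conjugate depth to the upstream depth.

y₂/y₁ = 7.465

V₁ = q/y₁ = 41.25/1.187 = 34.75 ft/s. Fr₁ = V₁/√(g·y₁) = 34.75/√(32.2×1.187) = 5.621.
Conjugate-depth relation: y₂/y₁ = ½[√(1 + 8Fr₁²) − 1] = ½[√253.77 − 1] = 7.465.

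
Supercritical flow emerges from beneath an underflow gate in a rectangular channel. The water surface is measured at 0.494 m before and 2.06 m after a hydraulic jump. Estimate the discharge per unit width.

For a rectangular channel the momentum equation gives q² = ½·g·y₁·y₂·(y₁ + y₂) = ½×9.81×0.494×2.06×2.55 = 12.7.
q = √12.7 = 3.57 m²/s.

q = 3.57 m²/s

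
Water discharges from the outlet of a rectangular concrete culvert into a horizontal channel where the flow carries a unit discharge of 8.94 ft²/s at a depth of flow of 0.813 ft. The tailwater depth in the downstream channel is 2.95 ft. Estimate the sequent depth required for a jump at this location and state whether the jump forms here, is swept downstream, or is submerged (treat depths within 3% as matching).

V₁ = q/y₁ = 8.94/0.813 = 11.0 ft/s. Fr₁ = V₁/√(g·y₁) = 11.0/√(32.2×0.813) = 2.15.
Conjugate-depth relation: y₂/y₁ = ½[√(1 + 8Fr₁²) − 1] = ½[√37.95 − 1] = 2.58.
y₂ = 2.58 × 0.813 = 2.10 ft.
Tailwater y_tw = 2.95 ft: y_tw > y₂, so the jump is submerged.

y₂ = 2.10 ft; the jump is submerged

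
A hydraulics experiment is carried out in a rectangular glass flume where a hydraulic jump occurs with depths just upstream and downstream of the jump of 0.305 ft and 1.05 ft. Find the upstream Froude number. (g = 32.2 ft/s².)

For a rectangular channel the momentum equation gives q² = ½·g·y₁·y₂·(y₁ + y₂) = ½×32.2×0.305×1.05×1.35 = 6.99.
q = √6.99 = 2.64 ft²/s.
V₁ = q/y₁ = 8.67 ft/s; Fr₁ = V₁/√(g·y₁) = 2.77.

Fr₁ = 2.77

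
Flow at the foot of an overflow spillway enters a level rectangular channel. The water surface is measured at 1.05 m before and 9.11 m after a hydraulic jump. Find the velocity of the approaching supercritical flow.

For a rectangular channel the momentum equation gives q² = ½·g·y₁·y₂·(y₁ + y₂) = ½×9.81×1.05×9.11×10.2 = 477.
q = √477 = 21.8 m²/s.
V₁ = q/y₁ = 21.8/1.05 = 20.8 m/s.

V₁ = 20.8 m/s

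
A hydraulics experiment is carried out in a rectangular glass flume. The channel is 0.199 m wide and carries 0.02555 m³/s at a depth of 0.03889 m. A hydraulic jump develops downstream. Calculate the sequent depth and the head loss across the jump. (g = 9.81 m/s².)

q = Q/b = 0.02555/0.199 = 0.1284 m²/s; V₁ = q/y₁ = 3.301 m/s. Fr₁ = V₁/√(g·y₁) = 5.345.
From the momentum equation for a rectangular channel, y₂/y₁ = ½[√(1 + 8Fr₁²) − 1] = ½[√229.55 − 1] = 7.075.
y₂ = 7.075 × 0.03889 = 0.2752 m.
Head loss: ΔE = (y₂ − y₁)³/(4y₁y₂) = (0.2752 − 0.03889)³/(4×0.03889×0.2752) = 0.01319/0.04280 = 0.3081 m.

y₂ = 0.2752 m; ΔE = 0.3081 m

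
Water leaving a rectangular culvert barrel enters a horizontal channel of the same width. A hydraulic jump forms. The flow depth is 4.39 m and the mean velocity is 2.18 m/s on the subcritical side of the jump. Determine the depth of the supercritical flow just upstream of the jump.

Fr₂ = V₂/√(g·y₂) = 2.18/√(9.81×4.39) = 0.332.
From the momentum equation (using Fr₂), y₁/y₂ = ½[√(1 + 8Fr₂²) − 1] = ½[√1.883 − 1] = 0.186.
y₁ = 0.186 × 4.39 = 0.817 m.

y₁ = 0.817 m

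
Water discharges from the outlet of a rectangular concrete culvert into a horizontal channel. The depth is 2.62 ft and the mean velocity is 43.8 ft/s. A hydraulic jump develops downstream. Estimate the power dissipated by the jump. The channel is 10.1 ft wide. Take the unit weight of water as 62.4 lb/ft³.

P = 2004 hp

Fr₁ = V₁/√(g·y₁) = 43.8/√(32.2×2.62) = 4.77.
From the momentum equation for a rectangular channel, y₂/y₁ = ½[√(1 + 8Fr₁²) − 1] = ½[√182.9 − 1] = 6.26.
y₂ = 6.26 × 2.62 = 16.4 ft.
Head loss: ΔE = (y₂ − y₁)³/(4y₁y₂) = (16.4 − 2.62)³/(4×2.62×16.4) = 2621/172 = 15.2 ft.
q = V₁·y₁ = 43.8 × 2.62 = 115 ft²/s. Q = q·b = 115 × 10.1 = 1159 cfs. P = γ·Q·ΔE/550 = 62.4 × 1159 × 15.2 / 550 = 2004 hp.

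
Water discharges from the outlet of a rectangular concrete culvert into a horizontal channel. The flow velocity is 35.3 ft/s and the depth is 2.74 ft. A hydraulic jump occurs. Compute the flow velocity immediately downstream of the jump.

V₂ = 7.30 ft/s

Fr₁ = V₁/√(g·y₁) = 35.3/√(32.2×2.74) = 3.76.
By Bélanger, y₂/y₁ = ½[√(1 + 8Fr₁²) − 1] = ½[√114.0 − 1] = 4.84.
y₂ = 4.84 × 2.74 = 13.3 ft.
q = V₁·y₁ = 35.3 × 2.74 = 96.7 ft²/s.
V₂ = q/y₂ = 96.7/13.3 = 7.30 ft/s.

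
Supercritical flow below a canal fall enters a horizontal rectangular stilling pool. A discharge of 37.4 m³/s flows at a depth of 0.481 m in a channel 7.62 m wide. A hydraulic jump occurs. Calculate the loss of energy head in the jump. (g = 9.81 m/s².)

q = Q/b = 37.4/7.62 = 4.91 m²/s; V₁ = q/y₁ = 10.2 m/s. Fr₁ = V₁/√(g·y₁) = 4.70.
Bélanger equation: y₂/y₁ = ½[√(1 + 8Fr₁²) − 1] = ½[√177.5 − 1] = 6.16.
y₂ = 6.16 × 0.481 = 2.96 m.
Head loss: ΔE = (y₂ − y₁)³/(4y₁y₂) = (2.96 − 0.481)³/(4×0.481×2.96) = 15.3/5.70 = 2.68 m.

ΔE = 2.68 m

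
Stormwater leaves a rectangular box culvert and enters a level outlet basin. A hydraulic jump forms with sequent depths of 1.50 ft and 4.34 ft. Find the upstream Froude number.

Fr₁ = 2.37

For a rectangular channel the momentum equation gives q² = ½·g·y₁·y₂·(y₁ + y₂) = ½×32.2×1.50×4.34×5.84 = 612.
q = √612 = 24.7 ft²/s.
V₁ = q/y₁ = 16.5 ft/s; Fr₁ = V₁/√(g·y₁) = 2.37.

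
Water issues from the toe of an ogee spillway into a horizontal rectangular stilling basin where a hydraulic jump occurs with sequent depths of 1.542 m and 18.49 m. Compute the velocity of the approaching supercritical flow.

For a rectangular channel the momentum equation gives q² = ½·g·y₁·y₂·(y₁ + y₂) = ½×9.81×1.542×18.49×20.03 = 2801.
q = √2801 = 52.93 m²/s.
V₁ = q/y₁ = 52.93/1.542 = 34.32 m/s.

V₁ = 34.32 m/s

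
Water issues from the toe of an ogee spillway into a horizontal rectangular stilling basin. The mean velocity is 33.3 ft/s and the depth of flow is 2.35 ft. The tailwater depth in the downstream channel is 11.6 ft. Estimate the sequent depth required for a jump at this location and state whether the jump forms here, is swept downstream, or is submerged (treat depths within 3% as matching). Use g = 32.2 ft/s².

Fr₁ = V₁/√(g·y₁) = 33.3/√(32.2×2.35) = 3.83.
From the momentum equation for a rectangular channel, y₂/y₁ = ½[√(1 + 8Fr₁²) − 1] = ½[√118.2 − 1] = 4.94.
y₂ = 4.94 × 2.35 = 11.6 ft.
Tailwater y_tw = 11.6 ft: y_tw ≈ y₂, so the jump forms here.

y₂ = 11.6 ft; the jump forms here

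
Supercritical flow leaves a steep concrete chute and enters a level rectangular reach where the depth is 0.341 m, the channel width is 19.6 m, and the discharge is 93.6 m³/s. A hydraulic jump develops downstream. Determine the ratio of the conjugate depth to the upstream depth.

q = Q/b = 93.6/19.6 = 4.78 m²/s; V₁ = q/y₁ = 14.0 m/s. Fr₁ = V₁/√(g·y₁) = 7.66.
Sequent-depth ratio: y₂/y₁ = ½[√(1 + 8Fr₁²) − 1] = ½[√470.0 − 1] = 10.3.

y₂/y₁ = 10.3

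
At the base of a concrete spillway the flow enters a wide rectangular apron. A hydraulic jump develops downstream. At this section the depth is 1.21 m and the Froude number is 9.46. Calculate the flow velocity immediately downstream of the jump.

V₂ = 2.53 m/s

Fr₁ = 9.46 (given).
By Bélanger, y₂/y₁ = ½[√(1 + 8Fr₁²) − 1] = ½[√716.9 − 1] = 12.9.
y₂ = 12.9 × 1.21 = 15.6 m.
V₁ = Fr₁·√(g·y₁) = 9.46×√(9.81×1.21) = 32.6 m/s; q = V₁·y₁ = 39.4 m²/s.
V₂ = q/y₂ = 39.4/15.6 = 2.53 m/s.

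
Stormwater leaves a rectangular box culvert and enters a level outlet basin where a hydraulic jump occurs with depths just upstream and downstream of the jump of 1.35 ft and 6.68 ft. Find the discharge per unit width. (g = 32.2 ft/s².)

For a rectangular channel the momentum equation gives q² = ½·g·y₁·y₂·(y₁ + y₂) = ½×32.2×1.35×6.68×8.03 = 1166.
q = √1166 = 34.1 ft²/s.

q = 34.1 ft²/s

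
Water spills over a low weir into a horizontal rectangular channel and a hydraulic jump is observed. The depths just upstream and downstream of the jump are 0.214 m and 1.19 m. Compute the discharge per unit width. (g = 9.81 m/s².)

q = 1.32 m²/s

For a rectangular channel the momentum equation gives q² = ½·g·y₁·y₂·(y₁ + y₂) = ½×9.81×0.214×1.19×1.40 = 1.75.
q = √1.75 = 1.32 m²/s.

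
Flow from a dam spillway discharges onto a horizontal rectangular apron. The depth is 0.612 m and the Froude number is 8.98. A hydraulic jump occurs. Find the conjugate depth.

Fr₁ = 8.98 (given).
Sequent-depth ratio: y₂/y₁ = ½[√(1 + 8Fr₁²) − 1] = ½[√646.1 − 1] = 12.2.
y₂ = 12.2 × 0.612 = 7.47 m.

y₂ = 7.47 m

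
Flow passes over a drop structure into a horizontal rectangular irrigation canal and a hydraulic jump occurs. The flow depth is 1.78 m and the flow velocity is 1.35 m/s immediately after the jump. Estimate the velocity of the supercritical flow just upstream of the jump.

Fr₂ = V₂/√(g·y₂) = 1.35/√(9.81×1.78) = 0.323.
Since the conjugate-depth ratio holds either way, y₁/y₂ = ½[√(1 + 8Fr₂²) − 1] = ½[√1.835 − 1] = 0.177.
y₁ = 0.177 × 1.78 = 0.316 m.
V₁ = q/y₁ = 2.40/0.316 = 7.61 m/s.

V₁ = 7.61 m/s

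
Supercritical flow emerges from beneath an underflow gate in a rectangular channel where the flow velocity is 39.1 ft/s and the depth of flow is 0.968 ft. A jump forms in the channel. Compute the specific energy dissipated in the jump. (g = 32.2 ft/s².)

Fr₁ = V₁/√(g·y₁) = 39.1/√(32.2×0.968) = 7.00.
By Bélanger, y₂/y₁ = ½[√(1 + 8Fr₁²) − 1] = ½[√393.4 − 1] = 9.42.
y₂ = 9.42 × 0.968 = 9.12 ft.
Head loss: ΔE = (y₂ − y₁)³/(4y₁y₂) = (9.12 − 0.968)³/(4×0.968×9.12) = 541/35.3 = 15.3 ft.

ΔE = 15.3 ft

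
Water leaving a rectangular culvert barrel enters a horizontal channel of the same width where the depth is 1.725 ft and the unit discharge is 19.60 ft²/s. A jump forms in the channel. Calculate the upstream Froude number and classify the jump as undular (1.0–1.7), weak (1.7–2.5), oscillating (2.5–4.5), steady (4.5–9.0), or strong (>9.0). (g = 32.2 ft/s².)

V₁ = q/y₁ = 19.60/1.725 = 11.36 ft/s. Fr₁ = V₁/√(g·y₁) = 11.36/√(32.2×1.725) = 1.525.
Fr₁ = 1.525 lies in the undular range.

Fr₁ = 1.525; undular jump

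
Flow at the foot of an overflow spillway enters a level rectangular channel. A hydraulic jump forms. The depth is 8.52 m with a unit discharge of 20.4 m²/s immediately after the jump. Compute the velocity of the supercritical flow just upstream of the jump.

V₁ = 19.6 m/s

V₂ = q/y₂ = 20.4/8.52 = 2.39 m/s; Fr₂ = V₂/√(g·y₂) = 0.262.
From the momentum equation (using Fr₂), y₁/y₂ = ½[√(1 + 8Fr₂²) − 1] = ½[√1.549 − 1] = 0.122.
y₁ = 0.122 × 8.52 = 1.04 m.
V₁ = q/y₁ = 20.4/1.04 = 19.6 m/s.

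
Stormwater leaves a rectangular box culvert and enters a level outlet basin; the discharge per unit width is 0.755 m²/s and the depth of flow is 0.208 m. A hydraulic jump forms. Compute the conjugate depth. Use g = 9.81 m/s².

y₂ = 0.651 m

V₁ = q/y₁ = 0.755/0.208 = 3.63 m/s. Fr₁ = V₁/√(g·y₁) = 3.63/√(9.81×0.208) = 2.54.
By Bélanger, y₂/y₁ = ½[√(1 + 8Fr₁²) − 1] = ½[√52.66 − 1] = 3.13.
y₂ = 3.13 × 0.208 = 0.651 m.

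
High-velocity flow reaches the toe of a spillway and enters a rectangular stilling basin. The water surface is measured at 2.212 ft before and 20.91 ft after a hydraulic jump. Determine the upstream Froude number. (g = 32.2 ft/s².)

For a rectangular channel the momentum equation gives q² = ½·g·y₁·y₂·(y₁ + y₂) = ½×32.2×2.212×20.91×23.12 = 17218.
q = √17218 = 131.2 ft²/s.
V₁ = q/y₁ = 59.32 ft/s; Fr₁ = V₁/√(g·y₁) = 7.029.

Fr₁ = 7.029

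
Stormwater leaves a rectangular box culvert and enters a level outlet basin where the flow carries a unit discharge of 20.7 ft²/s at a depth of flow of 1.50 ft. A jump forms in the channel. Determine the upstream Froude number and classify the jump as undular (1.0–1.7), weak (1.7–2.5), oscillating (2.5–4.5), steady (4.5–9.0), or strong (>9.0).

V₁ = q/y₁ = 20.7/1.50 = 13.8 ft/s. Fr₁ = V₁/√(g·y₁) = 13.8/√(32.2×1.50) = 1.99.
Fr₁ = 1.99 lies in the weak range.

Fr₁ = 1.99; weak jump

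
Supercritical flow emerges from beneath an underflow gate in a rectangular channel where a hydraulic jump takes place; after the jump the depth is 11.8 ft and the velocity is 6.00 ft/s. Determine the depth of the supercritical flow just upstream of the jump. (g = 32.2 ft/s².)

Fr₂ = V₂/√(g·y₂) = 6.00/√(32.2×11.8) = 0.308.
Since the conjugate-depth ratio holds either way, y₁/y₂ = ½[√(1 + 8Fr₂²) − 1] = ½[√1.758 − 1] = 0.163.
y₁ = 0.163 × 11.8 = 1.92 ft.

y₁ = 1.92 ft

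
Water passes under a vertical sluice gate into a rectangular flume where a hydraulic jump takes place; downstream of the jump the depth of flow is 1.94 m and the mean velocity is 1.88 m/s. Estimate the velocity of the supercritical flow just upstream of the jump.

Fr₂ = V₂/√(g·y₂) = 1.88/√(9.81×1.94) = 0.431.
Since the conjugate-depth ratio holds either way, y₁/y₂ = ½[√(1 + 8Fr₂²) − 1] = ½[√2.486 − 1] = 0.288.
y₁ = 0.288 × 1.94 = 0.559 m.
V₁ = q/y₁ = 3.65/0.559 = 6.52 m/s.

V₁ = 6.52 m/s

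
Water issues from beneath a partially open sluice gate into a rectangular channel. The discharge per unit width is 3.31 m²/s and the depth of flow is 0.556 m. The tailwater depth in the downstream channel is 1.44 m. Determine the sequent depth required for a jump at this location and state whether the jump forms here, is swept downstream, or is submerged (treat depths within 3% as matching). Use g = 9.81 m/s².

V₁ = q/y₁ = 3.31/0.556 = 5.95 m/s. Fr₁ = V₁/√(g·y₁) = 5.95/√(9.81×0.556) = 2.55.
Bélanger equation: y₂/y₁ = ½[√(1 + 8Fr₁²) − 1] = ½[√52.98 − 1] = 3.14.
y₂ = 3.14 × 0.556 = 1.75 m.
Tailwater y_tw = 1.44 m: y_tw < y₂, so the jump is swept downstream.

y₂ = 1.75 m; the jump is swept downstream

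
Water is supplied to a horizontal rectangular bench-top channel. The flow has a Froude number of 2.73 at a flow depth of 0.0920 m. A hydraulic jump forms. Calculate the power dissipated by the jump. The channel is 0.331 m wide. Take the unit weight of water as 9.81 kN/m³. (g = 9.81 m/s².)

P = 0.0720 kW

Fr₁ = 2.73 (given).
Sequent-depth ratio: y₂/y₁ = ½[√(1 + 8Fr₁²) − 1] = ½[√60.62 − 1] = 3.39.
y₂ = 3.39 × 0.0920 = 0.312 m.
Head loss: ΔE = (y₂ − y₁)³/(4y₁y₂) = (0.312 − 0.0920)³/(4×0.0920×0.312) = 0.0107/0.115 = 0.0929 m.
V₁ = Fr₁·√(g·y₁) = 2.73×√(9.81×0.0920) = 2.59 m/s; q = V₁·y₁ = 0.239 m²/s. Q = q·b = 0.239 × 0.331 = 0.0790 m³/s. P = γ·Q·ΔE = 9.81 × 0.0790 × 0.0929 = 0.0720 kW.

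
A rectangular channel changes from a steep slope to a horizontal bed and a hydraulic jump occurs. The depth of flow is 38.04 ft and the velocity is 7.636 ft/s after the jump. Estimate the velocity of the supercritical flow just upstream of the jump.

Fr₂ = V₂/√(g·y₂) = 7.636/√(32.2×38.04) = 0.2182.
Applying the sequent-depth relation in reverse, y₁/y₂ = ½[√(1 + 8Fr₂²) − 1] = ½[√1.3808 − 1] = 0.08754.
y₁ = 0.08754 × 38.04 = 3.330 ft.
V₁ = q/y₁ = 290.5/3.330 = 87.23 ft/s.

V₁ = 87.23 ft/s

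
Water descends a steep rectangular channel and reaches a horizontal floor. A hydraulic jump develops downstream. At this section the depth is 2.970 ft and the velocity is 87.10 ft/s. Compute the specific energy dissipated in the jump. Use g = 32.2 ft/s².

Fr₁ = V₁/√(g·y₁) = 87.10/√(32.2×2.970) = 8.907.
By Bélanger, y₂/y₁ = ½[√(1 + 8Fr₁²) − 1] = ½[√635.62 − 1] = 12.11.
y₂ = 12.11 × 2.970 = 35.95 ft.
q = V₁·y₁ = 87.10 × 2.970 = 258.7 ft²/s. V₂ = q/y₂ = 258.7/35.95 = 7.195 ft/s. E₁ = y₁ + V₁²/2g = 120.8 ft; E₂ = y₂ + V₂²/2g = 36.76 ft. ΔE = E₁ − E₂ = 84.01 ft.

ΔE = 84.01 ft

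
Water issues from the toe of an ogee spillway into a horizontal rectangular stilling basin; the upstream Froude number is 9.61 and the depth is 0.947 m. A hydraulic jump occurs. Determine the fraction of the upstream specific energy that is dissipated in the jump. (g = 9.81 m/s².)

Fr₁ = 9.61 (given).
From the momentum equation for a rectangular channel, y₂/y₁ = ½[√(1 + 8Fr₁²) − 1] = ½[√739.8 − 1] = 13.1.
y₂ = 13.1 × 0.947 = 12.4 m.
E₁ = y₁(1 + Fr₁²/2) = 0.947×(1 + 9.61²/2) = 44.7 m. ΔE = (y₂ − y₁)³/(4y₁y₂) = 32.0 m. ΔE/E₁ = 32.0/44.7 = 0.717.

ΔE/E₁ = 0.717 (71.7%)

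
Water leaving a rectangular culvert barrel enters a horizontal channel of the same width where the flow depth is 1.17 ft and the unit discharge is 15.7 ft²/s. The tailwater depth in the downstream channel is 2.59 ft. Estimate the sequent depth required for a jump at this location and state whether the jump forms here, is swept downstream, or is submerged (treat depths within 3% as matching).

y₂ = 3.08 ft; the jump is swept downstream

V₁ = q/y₁ = 15.7/1.17 = 13.4 ft/s. Fr₁ = V₁/√(g·y₁) = 13.4/√(32.2×1.17) = 2.19.
Sequent-depth ratio: y₂/y₁ = ½[√(1 + 8Fr₁²) − 1] = ½[√39.24 − 1] = 2.63.
y₂ = 2.63 × 1.17 = 3.08 ft.
Tailwater y_tw = 2.59 ft: y_tw < y₂, so the jump is swept downstream.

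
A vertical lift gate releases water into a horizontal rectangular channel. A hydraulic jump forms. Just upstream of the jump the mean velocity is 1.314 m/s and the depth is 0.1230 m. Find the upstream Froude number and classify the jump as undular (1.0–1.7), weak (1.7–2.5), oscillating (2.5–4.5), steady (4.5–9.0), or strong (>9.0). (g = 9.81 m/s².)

Fr₁ = V₁/√(g·y₁) = 1.314/√(9.81×0.1230) = 1.196.
Fr₁ = 1.196 lies in the undular range.

Fr₁ = 1.196; undular jump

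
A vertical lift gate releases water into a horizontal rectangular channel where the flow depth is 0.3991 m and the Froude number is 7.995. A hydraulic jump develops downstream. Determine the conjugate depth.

y₂ = 4.317 m

Fr₁ = 7.995 (given).
From the momentum equation for a rectangular channel, y₂/y₁ = ½[√(1 + 8Fr₁²) − 1] = ½[√512.36 − 1] = 10.82.
y₂ = 10.82 × 0.3991 = 4.317 m.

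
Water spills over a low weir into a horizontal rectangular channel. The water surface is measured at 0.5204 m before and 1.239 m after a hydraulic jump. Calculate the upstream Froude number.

For a rectangular channel the momentum equation gives q² = ½·g·y₁·y₂·(y₁ + y₂) = ½×9.81×0.5204×1.239×1.759 = 5.564.
q = √5.564 = 2.359 m²/s.
V₁ = q/y₁ = 4.533 m/s; Fr₁ = V₁/√(g·y₁) = 2.006.

Fr₁ = 2.006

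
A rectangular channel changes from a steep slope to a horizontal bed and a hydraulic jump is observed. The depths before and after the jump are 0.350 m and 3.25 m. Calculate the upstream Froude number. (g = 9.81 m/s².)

For a rectangular channel the momentum equation gives q² = ½·g·y₁·y₂·(y₁ + y₂) = ½×9.81×0.350×3.25×3.60 = 20.1.
q = √20.1 = 4.48 m²/s.
V₁ = q/y₁ = 12.8 m/s; Fr₁ = V₁/√(g·y₁) = 6.91.

Fr₁ = 6.91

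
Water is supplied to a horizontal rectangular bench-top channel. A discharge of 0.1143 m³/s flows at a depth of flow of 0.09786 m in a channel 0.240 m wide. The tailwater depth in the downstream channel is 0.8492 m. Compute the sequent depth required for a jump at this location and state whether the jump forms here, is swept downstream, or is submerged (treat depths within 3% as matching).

q = Q/b = 0.1143/0.240 = 0.4763 m²/s; V₁ = q/y₁ = 4.867 m/s. Fr₁ = V₁/√(g·y₁) = 4.967.
Bélanger equation: y₂/y₁ = ½[√(1 + 8Fr₁²) − 1] = ½[√198.37 − 1] = 6.542.
y₂ = 6.542 × 0.09786 = 0.6402 m.
Tailwater y_tw = 0.8492 m: y_tw > y₂, so the jump is submerged.

y₂ = 0.6402 m; the jump is submerged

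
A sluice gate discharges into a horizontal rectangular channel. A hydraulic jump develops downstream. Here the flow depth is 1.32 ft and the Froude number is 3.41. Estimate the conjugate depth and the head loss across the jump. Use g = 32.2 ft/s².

Fr₁ = 3.41 (given).
By Bélanger, y₂/y₁ = ½[√(1 + 8Fr₁²) − 1] = ½[√94.02 − 1] = 4.35.
y₂ = 4.35 × 1.32 = 5.74 ft.
V₁ = Fr₁·√(g·y₁) = 3.41×√(32.2×1.32) = 22.2 ft/s; q = V₁·y₁ = 29.3 ft²/s. V₂ = q/y₂ = 29.3/5.74 = 5.11 ft/s. E₁ = y₁ + V₁²/2g = 8.99 ft; E₂ = y₂ + V₂²/2g = 6.15 ft. ΔE = E₁ − E₂ = 2.85 ft.

y₂ = 5.74 ft; ΔE = 2.85 ft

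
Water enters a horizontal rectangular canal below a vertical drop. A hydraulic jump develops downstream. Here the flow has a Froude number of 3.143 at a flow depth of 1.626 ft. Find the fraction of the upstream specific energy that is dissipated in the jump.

ΔE/E₁ = 0.278 (27.8%)

Fr₁ = 3.143 (given).
From the momentum equation for a rectangular channel, y₂/y₁ = ½[√(1 + 8Fr₁²) − 1] = ½[√80.028 − 1] = 3.973.
y₂ = 3.973 × 1.626 = 6.460 ft.
E₁ = y₁(1 + Fr₁²/2) = 1.626×(1 + 3.143²/2) = 9.657 ft. ΔE = (y₂ − y₁)³/(4y₁y₂) = 2.688 ft. ΔE/E₁ = 2.688/9.657 = 0.278.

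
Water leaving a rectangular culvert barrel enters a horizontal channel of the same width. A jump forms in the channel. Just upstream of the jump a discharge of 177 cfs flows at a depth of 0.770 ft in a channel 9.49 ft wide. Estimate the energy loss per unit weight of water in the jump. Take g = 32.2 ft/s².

ΔE = 4.73 ft

q = Q/b = 177/9.49 = 18.7 ft²/s; V₁ = q/y₁ = 24.2 ft/s. Fr₁ = V₁/√(g·y₁) = 4.86.
By Bélanger, y₂/y₁ = ½[√(1 + 8Fr₁²) − 1] = ½[√190.3 − 1] = 6.40.
y₂ = 6.40 × 0.770 = 4.93 ft.
V₂ = q/y₂ = 18.7/4.93 = 3.79 ft/s. E₁ = y₁ + V₁²/2g = 9.88 ft; E₂ = y₂ + V₂²/2g = 5.15 ft. ΔE = E₁ − E₂ = 4.73 ft.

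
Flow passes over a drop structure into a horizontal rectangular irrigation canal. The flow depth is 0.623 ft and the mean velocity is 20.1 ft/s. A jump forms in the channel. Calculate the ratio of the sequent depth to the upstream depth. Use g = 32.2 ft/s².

y₂/y₁ = 5.87

Fr₁ = V₁/√(g·y₁) = 20.1/√(32.2×0.623) = 4.49.
By Bélanger, y₂/y₁ = ½[√(1 + 8Fr₁²) − 1] = ½[√162.1 − 1] = 5.87.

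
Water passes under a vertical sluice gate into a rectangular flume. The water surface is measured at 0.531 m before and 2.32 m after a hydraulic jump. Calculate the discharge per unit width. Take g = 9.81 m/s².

For a rectangular channel the momentum equation gives q² = ½·g·y₁·y₂·(y₁ + y₂) = ½×9.81×0.531×2.32×2.85 = 17.2.
q = √17.2 = 4.15 m²/s.

q = 4.15 m²/s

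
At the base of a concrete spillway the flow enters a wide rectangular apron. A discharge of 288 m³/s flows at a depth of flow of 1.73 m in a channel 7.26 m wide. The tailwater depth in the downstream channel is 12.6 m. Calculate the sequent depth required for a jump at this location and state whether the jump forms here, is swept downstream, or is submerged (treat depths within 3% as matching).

y₂ = 12.8 m; the jump forms here

q = Q/b = 288/7.26 = 39.7 m²/s; V₁ = q/y₁ = 22.9 m/s. Fr₁ = V₁/√(g·y₁) = 5.57.
From the momentum equation for a rectangular channel, y₂/y₁ = ½[√(1 + 8Fr₁²) − 1] = ½[√248.9 − 1] = 7.39.
y₂ = 7.39 × 1.73 = 12.8 m.
Tailwater y_tw = 12.6 m: y_tw ≈ y₂, so the jump forms here.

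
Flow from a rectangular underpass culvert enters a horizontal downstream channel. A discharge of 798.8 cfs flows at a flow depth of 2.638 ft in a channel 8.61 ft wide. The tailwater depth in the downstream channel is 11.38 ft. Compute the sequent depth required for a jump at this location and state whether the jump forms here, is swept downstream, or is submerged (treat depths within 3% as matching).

q = Q/b = 798.8/8.61 = 92.78 ft²/s; V₁ = q/y₁ = 35.17 ft/s. Fr₁ = V₁/√(g·y₁) = 3.816.
By Bélanger, y₂/y₁ = ½[√(1 + 8Fr₁²) − 1] = ½[√117.49 − 1] = 4.920.
y₂ = 4.920 × 2.638 = 12.98 ft.
Tailwater y_tw = 11.38 ft: y_tw < y₂, so the jump is swept downstream.

y₂ = 12.98 ft; the jump is swept downstream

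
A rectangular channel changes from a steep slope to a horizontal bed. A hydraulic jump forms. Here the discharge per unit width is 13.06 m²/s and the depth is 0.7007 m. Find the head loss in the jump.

ΔE = 11.51 m

V₁ = q/y₁ = 13.06/0.7007 = 18.64 m/s. Fr₁ = V₁/√(g·y₁) = 18.64/√(9.81×0.7007) = 7.109.
By Bélanger, y₂/y₁ = ½[√(1 + 8Fr₁²) − 1] = ½[√405.31 − 1] = 9.566.
y₂ = 9.566 × 0.7007 = 6.703 m.
V₂ = q/y₂ = 13.06/6.703 = 1.948 m/s. E₁ = y₁ + V₁²/2g = 18.41 m; E₂ = y₂ + V₂²/2g = 6.896 m. ΔE = E₁ − E₂ = 11.51 m.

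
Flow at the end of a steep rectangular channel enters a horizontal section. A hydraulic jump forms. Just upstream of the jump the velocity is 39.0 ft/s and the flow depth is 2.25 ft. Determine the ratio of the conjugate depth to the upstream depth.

y₂/y₁ = 6.00

Fr₁ = V₁/√(g·y₁) = 39.0/√(32.2×2.25) = 4.58.
Sequent-depth ratio: y₂/y₁ = ½[√(1 + 8Fr₁²) − 1] = ½[√169.0 − 1] = 6.00.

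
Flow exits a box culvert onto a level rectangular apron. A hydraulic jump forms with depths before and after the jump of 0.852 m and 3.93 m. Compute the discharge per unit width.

q = 8.86 m²/s

For a rectangular channel the momentum equation gives q² = ½·g·y₁·y₂·(y₁ + y₂) = ½×9.81×0.852×3.93×4.78 = 78.5.
q = √78.5 = 8.86 m²/s.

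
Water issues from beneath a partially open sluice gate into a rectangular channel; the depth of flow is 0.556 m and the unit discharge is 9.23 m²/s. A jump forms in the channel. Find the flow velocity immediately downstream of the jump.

V₂ = 1.74 m/s

V₁ = q/y₁ = 9.23/0.556 = 16.6 m/s. Fr₁ = V₁/√(g·y₁) = 16.6/√(9.81×0.556) = 7.11.
By Bélanger, y₂/y₁ = ½[√(1 + 8Fr₁²) − 1] = ½[√405.2 − 1] = 9.56.
y₂ = 9.56 × 0.556 = 5.32 m.
V₂ = q/y₂ = 9.23/5.32 = 1.74 m/s.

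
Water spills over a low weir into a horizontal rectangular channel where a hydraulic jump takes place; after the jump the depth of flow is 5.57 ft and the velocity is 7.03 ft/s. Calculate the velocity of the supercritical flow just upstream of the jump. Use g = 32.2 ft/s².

V₁ = 17.8 ft/s

Fr₂ = V₂/√(g·y₂) = 7.03/√(32.2×5.57) = 0.525.
From the momentum equation (using Fr₂), y₁/y₂ = ½[√(1 + 8Fr₂²) − 1] = ½[√3.204 − 1] = 0.395.
y₁ = 0.395 × 5.57 = 2.20 ft.
V₁ = q/y₁ = 39.2/2.20 = 17.8 ft/s.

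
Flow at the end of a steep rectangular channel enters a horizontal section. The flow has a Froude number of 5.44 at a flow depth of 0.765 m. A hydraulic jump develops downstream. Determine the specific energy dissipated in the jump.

ΔE = 6.35 m

Fr₁ = 5.44 (given).
From the momentum equation for a rectangular channel, y₂/y₁ = ½[√(1 + 8Fr₁²) − 1] = ½[√237.7 − 1] = 7.21.
y₂ = 7.21 × 0.765 = 5.52 m.
Head loss: ΔE = (y₂ − y₁)³/(4y₁y₂) = (5.52 − 0.765)³/(4×0.765×5.52) = 107/16.9 = 6.35 m.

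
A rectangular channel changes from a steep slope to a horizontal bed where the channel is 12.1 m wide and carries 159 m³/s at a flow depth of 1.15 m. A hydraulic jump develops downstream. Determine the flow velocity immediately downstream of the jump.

V₂ = 2.63 m/s

q = Q/b = 159/12.1 = 13.1 m²/s; V₁ = q/y₁ = 11.4 m/s. Fr₁ = V₁/√(g·y₁) = 3.40.
By Bélanger, y₂/y₁ = ½[√(1 + 8Fr₁²) − 1] = ½[√93.59 − 1] = 4.34.
y₂ = 4.34 × 1.15 = 4.99 m.
V₂ = q/y₂ = 13.1/4.99 = 2.63 m/s.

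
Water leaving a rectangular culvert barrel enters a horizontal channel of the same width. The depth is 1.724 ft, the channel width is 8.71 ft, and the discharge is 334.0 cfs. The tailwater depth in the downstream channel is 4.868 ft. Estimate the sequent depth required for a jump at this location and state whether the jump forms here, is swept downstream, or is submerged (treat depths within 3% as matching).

q = Q/b = 334.0/8.71 = 38.35 ft²/s; V₁ = q/y₁ = 22.24 ft/s. Fr₁ = V₁/√(g·y₁) = 2.985.
Conjugate-depth relation: y₂/y₁ = ½[√(1 + 8Fr₁²) − 1] = ½[√72.298 − 1] = 3.751.
y₂ = 3.751 × 1.724 = 6.467 ft.
Tailwater y_tw = 4.868 ft: y_tw < y₂, so the jump is swept downstream.

y₂ = 6.467 ft; the jump is swept downstream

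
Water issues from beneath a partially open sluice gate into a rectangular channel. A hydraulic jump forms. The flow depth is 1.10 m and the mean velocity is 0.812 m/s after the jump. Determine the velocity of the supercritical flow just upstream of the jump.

V₁ = 7.38 m/s

Fr₂ = V₂/√(g·y₂) = 0.812/√(9.81×1.10) = 0.247.
The Bélanger relation is symmetric: y₁/y₂ = ½[√(1 + 8Fr₂²) − 1] = ½[√1.489 − 1] = 0.110.
y₁ = 0.110 × 1.10 = 0.121 m.
V₁ = q/y₁ = 0.893/0.121 = 7.38 m/s.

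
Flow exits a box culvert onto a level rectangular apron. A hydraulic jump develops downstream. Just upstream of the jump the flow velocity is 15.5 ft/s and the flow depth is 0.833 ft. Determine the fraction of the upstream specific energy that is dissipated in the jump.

Fr₁ = V₁/√(g·y₁) = 15.5/√(32.2×0.833) = 2.99.
Conjugate-depth relation: y₂/y₁ = ½[√(1 + 8Fr₁²) − 1] = ½[√72.66 − 1] = 3.76.
y₂ = 3.76 × 0.833 = 3.13 ft.
E₁ = y₁ + V₁²/2g = 4.56 ft. ΔE = (y₂ − y₁)³/(4y₁y₂) = 1.17 ft. ΔE/E₁ = 1.17/4.56 = 0.256.

ΔE/E₁ = 0.256 (25.6%)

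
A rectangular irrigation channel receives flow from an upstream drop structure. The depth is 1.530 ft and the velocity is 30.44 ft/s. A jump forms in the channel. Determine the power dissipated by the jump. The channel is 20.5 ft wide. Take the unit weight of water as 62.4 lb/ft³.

P = 738.5 hp

Fr₁ = V₁/√(g·y₁) = 30.44/√(32.2×1.530) = 4.337.
From the momentum equation for a rectangular channel, y₂/y₁ = ½[√(1 + 8Fr₁²) − 1] = ½[√151.46 − 1] = 5.654.
y₂ = 5.654 × 1.530 = 8.650 ft.
Head loss: ΔE = (y₂ − y₁)³/(4y₁y₂) = (8.650 − 1.530)³/(4×1.530×8.650) = 360.9/52.94 = 6.818 ft.
q = V₁·y₁ = 30.44 × 1.530 = 46.57 ft²/s. Q = q·b = 46.57 × 20.5 = 954.8 cfs. P = γ·Q·ΔE/550 = 62.4 × 954.8 × 6.818 / 550 = 738.5 hp.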